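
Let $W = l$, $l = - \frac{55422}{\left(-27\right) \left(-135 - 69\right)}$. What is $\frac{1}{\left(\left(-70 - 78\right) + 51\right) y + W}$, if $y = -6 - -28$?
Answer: $- \frac{306}{656083} \approx -0.0004664$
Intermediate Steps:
$y = 22$ ($y = -6 + 28 = 22$)
$l = - \frac{3079}{306}$ ($l = - \frac{55422}{\left(-27\right) \left(-204\right)} = - \frac{55422}{5508} = \left(-55422\right) \frac{1}{5508} = - \frac{3079}{306} \approx -10.062$)
$W = - \frac{3079}{306} \approx -10.062$
$\frac{1}{\left(\left(-70 - 78\right) + 51\right) y + W} = \frac{1}{\left(\left(-70 - 78\right) + 51\right) 22 - \frac{3079}{306}} = \frac{1}{\left(-148 + 51\right) 22 - \frac{3079}{306}} = \frac{1}{\left(-97\right) 22 - \frac{3079}{306}} = \frac{1}{-2134 - \frac{3079}{306}} = \frac{1}{- \frac{656083}{306}} = - \frac{306}{656083}$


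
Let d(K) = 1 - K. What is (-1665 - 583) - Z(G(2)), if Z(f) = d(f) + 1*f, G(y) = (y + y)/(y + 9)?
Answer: -2249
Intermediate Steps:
G(y) = 2*y/(9 + y) (G(y) = (2*y)/(9 + y) = 2*y/(9 + y))
Z(f) = 1 (Z(f) = (1 - f) + 1*f = (1 - f) + f = 1)
(-1665 - 583) - Z(G(2)) = (-1665 - 583) - 1*1 = -2248 - 1 = -2249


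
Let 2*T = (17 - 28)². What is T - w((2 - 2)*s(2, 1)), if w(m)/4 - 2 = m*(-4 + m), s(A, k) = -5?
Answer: 105/2 ≈ 52.500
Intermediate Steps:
T = 121/2 (T = (17 - 28)²/2 = (½)*(-11)² = (½)*121 = 121/2 ≈ 60.500)
w(m) = 8 + 4*m*(-4 + m) (w(m) = 8 + 4*(m*(-4 + m)) = 8 + 4*m*(-4 + m))
T - w((2 - 2)*s(2, 1)) = 121/2 - (8 - 16*(2 - 2)*(-5) + 4*((2 - 2)*(-5))²) = 121/2 - (8 - 0*(-5) + 4*(0*(-5))²) = 121/2 - (8 - 16*0 + 4*0²) = 121/2 - (8 + 0 + 4*0) = 121/2 - (8 + 0 + 0) = 121/2 - 1*8 = 121/2 - 8 = 105/2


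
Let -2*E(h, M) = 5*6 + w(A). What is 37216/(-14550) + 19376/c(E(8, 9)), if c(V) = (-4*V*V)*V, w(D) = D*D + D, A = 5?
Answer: -1557253/654750 ≈ -2.3784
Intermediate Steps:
w(D) = D + D² (w(D) = D² + D = D + D²)
E(h, M) = -30 (E(h, M) = -(5*6 + 5*(1 + 5))/2 = -(30 + 5*6)/2 = -(30 + 30)/2 = -½*60 = -30)
c(V) = -4*V³ (c(V) = (-4*V²)*V = -4*V³)
37216/(-14550) + 19376/c(E(8, 9)) = 37216/(-14550) + 19376/((-4*(-30)³)) = 37216*(-1/14550) + 19376/((-4*(-27000))) = -18608/7275 + 19376/108000 = -18608/7275 + 19376*(1/108000) = -18608/7275 + 1211/6750 = -1557253/654750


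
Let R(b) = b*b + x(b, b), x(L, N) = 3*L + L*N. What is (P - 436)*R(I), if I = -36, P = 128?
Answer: -765072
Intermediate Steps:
R(b) = b**2 + b*(3 + b) (R(b) = b*b + b*(3 + b) = b**2 + b*(3 + b))
(P - 436)*R(I) = (128 - 436)*(-36*(3 + 2*(-36))) = -(-11088)*(3 - 72) = -(-11088)*(-69) = -308*2484 = -765072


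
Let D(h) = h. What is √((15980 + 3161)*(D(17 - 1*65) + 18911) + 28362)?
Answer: √361085045 ≈ 19002.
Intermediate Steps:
√((15980 + 3161)*(D(17 - 1*65) + 18911) + 28362) = √((15980 + 3161)*((17 - 1*65) + 18911) + 28362) = √(19141*((17 - 65) + 18911) + 28362) = √(19141*(-48 + 18911) + 28362) = √(19141*18863 + 28362) = √(361056683 + 28362) = √361085045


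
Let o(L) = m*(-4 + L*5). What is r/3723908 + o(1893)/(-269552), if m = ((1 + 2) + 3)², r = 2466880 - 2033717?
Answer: -17993565878/15684169519 ≈ -1.1472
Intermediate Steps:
r = 433163
m = 36 (m = (3 + 3)² = 6² = 36)
o(L) = -144 + 180*L (o(L) = 36*(-4 + L*5) = 36*(-4 + 5*L) = -144 + 180*L)
r/3723908 + o(1893)/(-269552) = 433163/3723908 + (-144 + 180*1893)/(-269552) = 433163*(1/3723908) + (-144 + 340740)*(-1/269552) = 433163/3723908 + 340596*(-1/269552) = 433163/3723908 - 85149/67388 = -17993565878/15684169519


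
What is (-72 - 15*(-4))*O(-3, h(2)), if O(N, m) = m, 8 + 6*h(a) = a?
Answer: 12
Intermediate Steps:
h(a) = -4/3 + a/6
(-72 - 15*(-4))*O(-3, h(2)) = (-72 - 15*(-4))*(-4/3 + (⅙)*2) = (-72 + 60)*(-4/3 + ⅓) = -12*(-1) = 12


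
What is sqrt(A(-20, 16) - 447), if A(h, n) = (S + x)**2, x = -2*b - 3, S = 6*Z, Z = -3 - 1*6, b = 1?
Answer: sqrt(3034) ≈ 55.082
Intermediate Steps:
Z = -9 (Z = -3 - 6 = -9)
S = -54 (S = 6*(-9) = -54)
x = -5 (x = -2*1 - 3 = -2 - 3 = -5)
A(h, n) = 3481 (A(h, n) = (-54 - 5)**2 = (-59)**2 = 3481)
sqrt(A(-20, 16) - 447) = sqrt(3481 - 447) = sqrt(3034)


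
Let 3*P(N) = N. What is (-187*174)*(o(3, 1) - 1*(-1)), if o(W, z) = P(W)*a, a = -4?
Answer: 97614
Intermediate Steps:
P(N) = N/3
o(W, z) = -4*W/3 (o(W, z) = (W/3)*(-4) = -4*W/3)
(-187*174)*(o(3, 1) - 1*(-1)) = (-187*174)*(-4/3*3 - 1*(-1)) = -32538*(-4 + 1) = -32538*(-3) = 97614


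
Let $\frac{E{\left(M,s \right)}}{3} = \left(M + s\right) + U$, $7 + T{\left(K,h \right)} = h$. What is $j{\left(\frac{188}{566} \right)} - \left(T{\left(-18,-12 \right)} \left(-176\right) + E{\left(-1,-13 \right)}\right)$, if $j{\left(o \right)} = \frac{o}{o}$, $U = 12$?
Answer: $-3337$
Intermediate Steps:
$T{\left(K,h \right)} = -7 + h$
$E{\left(M,s \right)} = 36 + 3 M + 3 s$ ($E{\left(M,s \right)} = 3 \left(\left(M + s\right) + 12\right) = 3 \left(12 + M + s\right) = 36 + 3 M + 3 s$)
$j{\left(o \right)} = 1$
$j{\left(\frac{188}{566} \right)} - \left(T{\left(-18,-12 \right)} \left(-176\right) + E{\left(-1,-13 \right)}\right) = 1 - \left(\left(-7 - 12\right) \left(-176\right) + \left(36 + 3 \left(-1\right) + 3 \left(-13\right)\right)\right) = 1 - \left(\left(-19\right) \left(-176\right) - 6\right) = 1 - \left(3344 - 6\right) = 1 - 3338 = -3337$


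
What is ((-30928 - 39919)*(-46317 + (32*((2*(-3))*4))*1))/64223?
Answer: 3335830995/64223 ≈ 51941.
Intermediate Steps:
((-30928 - 39919)*(-46317 + (32*((2*(-3))*4))*1))/64223 = -70847*(-46317 + (32*(-6*4))*1)*(1/64223) = -70847*(-46317 + (32*(-24))*1)*(1/64223) = -70847*(-46317 - 768*1)*(1/64223) = -70847*(-46317 - 768)*(1/64223) = -70847*(-47085)*(1/64223) = 3335830995*(1/64223) = 3335830995/64223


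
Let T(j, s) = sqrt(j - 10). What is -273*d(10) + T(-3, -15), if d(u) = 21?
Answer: -5733 + I*sqrt(13) ≈ -5733.0 + 3.6056*I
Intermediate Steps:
T(j, s) = sqrt(-10 + j)
-273*d(10) + T(-3, -15) = -273*21 + sqrt(-10 - 3) = -5733 + sqrt(-13) = -5733 + I*sqrt(13)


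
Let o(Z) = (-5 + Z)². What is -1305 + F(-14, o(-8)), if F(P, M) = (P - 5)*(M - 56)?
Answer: -3452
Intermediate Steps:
F(P, M) = (-56 + M)*(-5 + P) (F(P, M) = (-5 + P)*(-56 + M) = (-56 + M)*(-5 + P))
-1305 + F(-14, o(-8)) = -1305 + (280 - 56*(-14) - 5*(-5 - 8)² + (-5 - 8)²*(-14)) = -1305 + (280 + 784 - 5*(-13)² + (-13)²*(-14)) = -1305 + (280 + 784 - 5*169 + 169*(-14)) = -1305 + (280 + 784 - 845 - 2366) = -1305 - 2147 = -3452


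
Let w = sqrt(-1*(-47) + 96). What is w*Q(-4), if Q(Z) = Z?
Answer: -4*sqrt(143) ≈ -47.833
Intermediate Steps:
w = sqrt(143) (w = sqrt(47 + 96) = sqrt(143) ≈ 11.958)
w*Q(-4) = sqrt(143)*(-4) = -4*sqrt(143)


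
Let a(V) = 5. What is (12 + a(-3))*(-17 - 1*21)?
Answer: -646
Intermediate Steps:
(12 + a(-3))*(-17 - 1*21) = (12 + 5)*(-17 - 1*21) = 17*(-17 - 21) = 17*(-38) = -646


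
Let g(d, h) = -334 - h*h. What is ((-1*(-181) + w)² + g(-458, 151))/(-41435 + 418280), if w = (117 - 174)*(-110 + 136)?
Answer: 1669466/376845 ≈ 4.4301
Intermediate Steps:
w = -1482 (w = -57*26 = -1482)
g(d, h) = -334 - h²
((-1*(-181) + w)² + g(-458, 151))/(-41435 + 418280) = ((-1*(-181) - 1482)² + (-334 - 1*151²))/(-41435 + 418280) = ((181 - 1482)² + (-334 - 1*22801))/376845 = ((-1301)² + (-334 - 22801))*(1/376845) = (1692601 - 23135)*(1/376845) = 1669466*(1/376845) = 1669466/376845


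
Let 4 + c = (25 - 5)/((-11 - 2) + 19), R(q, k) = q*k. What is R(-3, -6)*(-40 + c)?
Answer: -732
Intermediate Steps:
R(q, k) = k*q
c = -2/3 (c = -4 + (25 - 5)/((-11 - 2) + 19) = -4 + 20/(-13 + 19) = -4 + 20/6 = -4 + 20*(1/6) = -4 + 10/3 = -2/3 ≈ -0.66667)
R(-3, -6)*(-40 + c) = (-6*(-3))*(-40 - 2/3) = 18*(-122/3) = -732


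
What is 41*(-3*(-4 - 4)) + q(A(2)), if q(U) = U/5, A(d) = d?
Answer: 4922/5 ≈ 984.40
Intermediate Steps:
q(U) = U/5 (q(U) = U*(1/5) = U/5)
41*(-3*(-4 - 4)) + q(A(2)) = 41*(-3*(-4 - 4)) + (1/5)*2 = 41*(-3*(-8)) + 2/5 = 41*24 + 2/5 = 984 + 2/5 = 4922/5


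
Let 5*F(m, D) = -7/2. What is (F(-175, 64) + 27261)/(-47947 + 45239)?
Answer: -272603/27080 ≈ -10.067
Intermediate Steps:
F(m, D) = -7/10 (F(m, D) = (-7/2)/5 = (-7*½)/5 = (⅕)*(-7/2) = -7/10)
(F(-175, 64) + 27261)/(-47947 + 45239) = (-7/10 + 27261)/(-47947 + 45239) = (272603/10)/(-2708) = (272603/10)*(-1/2708) = -272603/27080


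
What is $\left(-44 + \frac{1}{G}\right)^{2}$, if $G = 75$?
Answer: $\frac{10883401}{5625} \approx 1934.8$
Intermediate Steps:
$\left(-44 + \frac{1}{G}\right)^{2} = \left(-44 + \frac{1}{75}\right)^{2} = \left(- \frac{3299}{75}\right)^{2} = \frac{10883401}{5625}$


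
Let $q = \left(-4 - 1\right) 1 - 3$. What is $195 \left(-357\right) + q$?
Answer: $-69623$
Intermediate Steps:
$q = -8$ ($q = \left(-5\right) 1 - 3 = -5 - 3 = -8$)
$195 \left(-357\right) + q = 195 \left(-357\right) - 8 = -69615 - 8 = -69623$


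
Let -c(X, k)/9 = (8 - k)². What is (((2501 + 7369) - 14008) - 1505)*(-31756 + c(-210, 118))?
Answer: 793721808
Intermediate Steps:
c(X, k) = -9*(8 - k)²
(((2501 + 7369) - 14008) - 1505)*(-31756 + c(-210, 118)) = (((2501 + 7369) - 14008) - 1505)*(-31756 - 9*(-8 + 118)²) = ((9870 - 14008) - 1505)*(-31756 - 9*110²) = (-4138 - 1505)*(-31756 - 9*12100) = -5643*(-31756 - 108900) = -5643*(-140656) = 793721808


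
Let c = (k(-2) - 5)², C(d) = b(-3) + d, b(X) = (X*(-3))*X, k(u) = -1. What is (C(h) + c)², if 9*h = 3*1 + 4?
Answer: 7744/81 ≈ 95.605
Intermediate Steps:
b(X) = -3*X² (b(X) = (-3*X)*X = -3*X²)
h = 7/9 (h = (3*1 + 4)/9 = (3 + 4)/9 = (⅑)*7 = 7/9 ≈ 0.77778)
C(d) = -27 + d (C(d) = -3*(-3)² + d = -3*9 + d = -27 + d)
c = 36 (c = (-1 - 5)² = (-6)² = 36)
(C(h) + c)² = ((-27 + 7/9) + 36)² = (-236/9 + 36)² = (88/9)² = 7744/81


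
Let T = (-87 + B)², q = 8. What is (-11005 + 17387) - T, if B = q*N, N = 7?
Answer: 5421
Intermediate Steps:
B = 56 (B = 8*7 = 56)
T = 961 (T = (-87 + 56)² = (-31)² = 961)
(-11005 + 17387) - T = (-11005 + 17387) - 1*961 = 6382 - 961 = 5421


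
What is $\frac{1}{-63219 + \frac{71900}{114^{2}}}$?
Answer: $- \frac{3249}{205380556} \approx -1.5819 \cdot 10^{-5}$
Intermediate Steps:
$\frac{1}{-63219 + \frac{71900}{114^{2}}} = \frac{1}{-63219 + \frac{71900}{12996}} = \frac{1}{-63219 + 71900 \cdot \frac{1}{12996}} = \frac{1}{-63219 + \frac{17975}{3249}} = \frac{1}{- \frac{205380556}{3249}} = - \frac{3249}{205380556}$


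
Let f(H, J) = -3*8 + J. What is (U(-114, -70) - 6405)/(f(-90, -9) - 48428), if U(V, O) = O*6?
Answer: 975/6923 ≈ 0.14083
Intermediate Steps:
U(V, O) = 6*O
f(H, J) = -24 + J
(U(-114, -70) - 6405)/(f(-90, -9) - 48428) = (6*(-70) - 6405)/((-24 - 9) - 48428) = (-420 - 6405)/(-33 - 48428) = -6825/(-48461) = -6825*(-1/48461) = 975/6923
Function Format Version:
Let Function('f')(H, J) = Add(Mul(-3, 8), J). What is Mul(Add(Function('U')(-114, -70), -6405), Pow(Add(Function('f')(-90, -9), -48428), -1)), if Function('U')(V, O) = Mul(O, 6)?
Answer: Rational(975, 6923) ≈ 0.14083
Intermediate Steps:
Function('U')(V, O) = Mul(6, O)
Function('f')(H, J) = Add(-24, J)
Mul(Add(Function('U')(-114, -70), -6405), Pow(Add(Function('f')(-90, -9), -48428), -1)) = Mul(Add(Mul(6, -70), -6405), Pow(Add(Add(-24, -9), -48428), -1)) = Mul(Add(-420, -6405), Pow(Add(-33, -48428), -1)) = Mul(-6825, Pow(-48461, -1)) = Mul(-6825, Rational(-1, 48461)) = Rational(975, 6923)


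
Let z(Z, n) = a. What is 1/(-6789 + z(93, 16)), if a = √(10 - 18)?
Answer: -6789/46090529 - 2*I*√2/46090529 ≈ -0.0001473 - 6.1367e-8*I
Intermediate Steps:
a = 2*I*√2 (a = √(-8) = 2*I*√2 ≈ 2.8284*I)
z(Z, n) = 2*I*√2
1/(-6789 + z(93, 16)) = 1/(-6789 + 2*I*√2)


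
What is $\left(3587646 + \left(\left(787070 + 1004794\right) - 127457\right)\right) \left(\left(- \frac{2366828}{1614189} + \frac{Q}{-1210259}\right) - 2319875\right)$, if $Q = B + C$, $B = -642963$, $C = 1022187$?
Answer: $- \frac{23802727369428970495418389}{1953586764951} \approx -1.2184 \cdot 10^{13}$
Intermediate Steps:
$Q = 379224$ ($Q = -642963 + 1022187 = 379224$)
$\left(3587646 + \left(\left(787070 + 1004794\right) - 127457\right)\right) \left(\left(- \frac{2366828}{1614189} + \frac{Q}{-1210259}\right) - 2319875\right) = \left(3587646 + \left(\left(787070 + 1004794\right) - 127457\right)\right) \left(\left(- \frac{2366828}{1614189} + \frac{379224}{-1210259}\right) - 2319875\right) = \left(3587646 + \left(1791864 - 127457\right)\right) \left(\left(\left(-2366828\right) \frac{1}{1614189} + 379224 \left(- \frac{1}{1210259}\right)\right) - 2319875\right) = \left(3587646 + 1664407\right) \left(\left(- \frac{2366828}{1614189} - \frac{379224}{1210259}\right) - 2319875\right) = 5252053 \left(- \frac{3476614097788}{1953586764951} - 2319875\right) = 5252053 \left(- \frac{4532080572954798913}{1953586764951}\right) = - \frac{23802727369428970495418389}{1953586764951}$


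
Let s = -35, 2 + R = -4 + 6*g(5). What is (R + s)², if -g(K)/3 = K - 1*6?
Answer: 529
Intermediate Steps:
g(K) = 18 - 3*K (g(K) = -3*(K - 1*6) = -3*(K - 6) = -3*(-6 + K) = 18 - 3*K)
R = 12 (R = -2 + (-4 + 6*(18 - 3*5)) = -2 + (-4 + 6*(18 - 15)) = -2 + (-4 + 6*3) = -2 + (-4 + 18) = -2 + 14 = 12)
(R + s)² = (12 - 35)² = (-23)² = 529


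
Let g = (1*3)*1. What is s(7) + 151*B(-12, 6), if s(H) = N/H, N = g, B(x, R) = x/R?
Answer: -2111/7 ≈ -301.57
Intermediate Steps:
g = 3 (g = 3*1 = 3)
N = 3
s(H) = 3/H
s(7) + 151*B(-12, 6) = 3/7 + 151*(-12/6) = 3*(1/7) + 151*(-12*1/6) = 3/7 + 151*(-2) = 3/7 - 302 = -2111/7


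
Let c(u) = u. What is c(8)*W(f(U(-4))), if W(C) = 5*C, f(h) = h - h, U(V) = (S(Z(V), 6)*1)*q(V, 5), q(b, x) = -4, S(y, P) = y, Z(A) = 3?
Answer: 0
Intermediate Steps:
U(V) = -12 (U(V) = (3*1)*(-4) = 3*(-4) = -12)
f(h) = 0
c(8)*W(f(U(-4))) = 8*(5*0) = 8*0 = 0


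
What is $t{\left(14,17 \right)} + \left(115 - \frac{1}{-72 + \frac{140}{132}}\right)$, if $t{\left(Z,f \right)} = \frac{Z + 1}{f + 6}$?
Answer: $\frac{6227819}{53843} \approx 115.67$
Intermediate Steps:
$t{\left(Z,f \right)} = \frac{1 + Z}{6 + f}$
$t{\left(14,17 \right)} + \left(115 - \frac{1}{-72 + \frac{140}{132}}\right) = \frac{1 + 14}{6 + 17} + \left(115 - \frac{1}{-72 + \frac{140}{132}}\right) = \frac{1}{23} \cdot 15 + \left(115 - \frac{1}{-72 + 140 \cdot \frac{1}{132}}\right) = \frac{1}{23} \cdot 15 + \left(115 - \frac{1}{-72 + \frac{35}{33}}\right) = \frac{15}{23} + \left(115 - \frac{1}{- \frac{2341}{33}}\right) = \frac{15}{23} + \left(115 - - \frac{33}{2341}\right) = \frac{15}{23} + \left(115 + \frac{33}{2341}\right) = \frac{15}{23} + \frac{269248}{2341} = \frac{6227819}{53843}$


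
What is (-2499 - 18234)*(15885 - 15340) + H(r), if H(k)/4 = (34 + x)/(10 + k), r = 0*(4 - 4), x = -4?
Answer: -11299473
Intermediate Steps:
r = 0 (r = 0*0 = 0)
H(k) = 120/(10 + k) (H(k) = 4*((34 - 4)/(10 + k)) = 4*(30/(10 + k)) = 120/(10 + k))
(-2499 - 18234)*(15885 - 15340) + H(r) = (-2499 - 18234)*(15885 - 15340) + 120/(10 + 0) = -20733*545 + 120/10 = -11299485 + 120*(1/10) = -11299485 + 12 = -11299473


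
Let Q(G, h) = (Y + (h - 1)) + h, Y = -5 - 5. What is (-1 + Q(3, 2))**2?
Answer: 64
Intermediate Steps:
Y = -10
Q(G, h) = -11 + 2*h (Q(G, h) = (-10 + (h - 1)) + h = (-10 + (-1 + h)) + h = (-11 + h) + h = -11 + 2*h)
(-1 + Q(3, 2))**2 = (-1 + (-11 + 2*2))**2 = (-1 + (-11 + 4))**2 = (-1 - 7)**2 = (-8)**2 = 64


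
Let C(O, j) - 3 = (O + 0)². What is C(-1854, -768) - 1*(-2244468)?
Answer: 5681787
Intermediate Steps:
C(O, j) = 3 + O² (C(O, j) = 3 + (O + 0)² = 3 + O²)
C(-1854, -768) - 1*(-2244468) = (3 + (-1854)²) - 1*(-2244468) = (3 + 3437316) + 2244468 = 3437319 + 2244468 = 5681787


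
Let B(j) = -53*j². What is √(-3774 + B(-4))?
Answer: I*√4622 ≈ 67.985*I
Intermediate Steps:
√(-3774 + B(-4)) = √(-3774 - 53*(-4)²) = √(-3774 - 53*16) = √(-3774 - 848) = √(-4622) = I*√4622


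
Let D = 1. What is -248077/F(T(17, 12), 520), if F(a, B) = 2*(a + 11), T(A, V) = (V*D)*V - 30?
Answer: -248077/250 ≈ -992.31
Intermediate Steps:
T(A, V) = -30 + V² (T(A, V) = (V*1)*V - 30 = V*V - 30 = V² - 30 = -30 + V²)
F(a, B) = 22 + 2*a (F(a, B) = 2*(11 + a) = 22 + 2*a)
-248077/F(T(17, 12), 520) = -248077/(22 + 2*(-30 + 12²)) = -248077/(22 + 2*(-30 + 144)) = -248077/(22 + 2*114) = -248077/(22 + 228) = -248077/250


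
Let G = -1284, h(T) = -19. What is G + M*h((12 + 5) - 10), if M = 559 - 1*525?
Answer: -1930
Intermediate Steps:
M = 34 (M = 559 - 525 = 34)
G + M*h((12 + 5) - 10) = -1284 + 34*(-19) = -1284 - 646 = -1930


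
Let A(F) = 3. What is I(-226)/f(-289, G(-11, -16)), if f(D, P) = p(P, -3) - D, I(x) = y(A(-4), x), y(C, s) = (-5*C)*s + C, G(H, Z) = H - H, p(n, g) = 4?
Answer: 3393/293 ≈ 11.580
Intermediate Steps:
G(H, Z) = 0
y(C, s) = C - 5*C*s (y(C, s) = -5*C*s + C = C - 5*C*s)
I(x) = 3 - 15*x (I(x) = 3*(1 - 5*x) = 3 - 15*x)
f(D, P) = 4 - D
I(-226)/f(-289, G(-11, -16)) = (3 - 15*(-226))/(4 - 1*(-289)) = (3 + 3390)/(4 + 289) = 3393/293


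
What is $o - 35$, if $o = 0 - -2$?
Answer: $-33$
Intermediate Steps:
$o = 2$ ($o = 0 + 2 = 2$)
$o - 35 = 2 - 35 = -33$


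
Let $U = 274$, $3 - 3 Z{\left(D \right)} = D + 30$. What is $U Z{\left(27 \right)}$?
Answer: $-4932$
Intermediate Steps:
$Z{\left(D \right)} = -9 - \frac{D}{3}$ ($Z{\left(D \right)} = 1 - \frac{D + 30}{3} = 1 - \frac{30 + D}{3} = 1 - \left(10 + \frac{D}{3}\right) = -9 - \frac{D}{3}$)
$U Z{\left(27 \right)} = 274 \left(-9 - 9\right) = 274 \left(-18\right) = -4932$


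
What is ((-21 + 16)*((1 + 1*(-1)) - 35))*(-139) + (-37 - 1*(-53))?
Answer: -24309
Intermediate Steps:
((-21 + 16)*((1 + 1*(-1)) - 35))*(-139) + (-37 - 1*(-53)) = -5*((1 - 1) - 35)*(-139) + (-37 + 53) = -5*(0 - 35)*(-139) + 16 = -5*(-35)*(-139) + 16 = 175*(-139) + 16 = -24325 + 16 = -24309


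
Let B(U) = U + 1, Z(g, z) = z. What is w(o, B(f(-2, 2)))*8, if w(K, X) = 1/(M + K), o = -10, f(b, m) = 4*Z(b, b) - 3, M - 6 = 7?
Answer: 8/3 ≈ 2.6667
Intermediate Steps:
M = 13 (M = 6 + 7 = 13)
f(b, m) = -3 + 4*b (f(b, m) = 4*b - 3 = -3 + 4*b)
B(U) = 1 + U
w(K, X) = 1/(13 + K)
w(o, B(f(-2, 2)))*8 = 8/(13 - 10) = 8/3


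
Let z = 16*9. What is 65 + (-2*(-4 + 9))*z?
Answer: -1375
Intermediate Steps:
z = 144
65 + (-2*(-4 + 9))*z = 65 - 2*(-4 + 9)*144 = 65 - 2*5*144 = 65 - 10*144 = 65 - 1440 = -1375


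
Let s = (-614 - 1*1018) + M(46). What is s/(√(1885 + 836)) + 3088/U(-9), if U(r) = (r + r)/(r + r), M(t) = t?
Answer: 3088 - 1586*√2721/2721 ≈ 3057.6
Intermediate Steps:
s = -1586 (s = (-614 - 1*1018) + 46 = (-614 - 1018) + 46 = -1632 + 46 = -1586)
U(r) = 1 (U(r) = (2*r)/((2*r)) = (2*r)*(1/(2*r)) = 1)
s/(√(1885 + 836)) + 3088/U(-9) = -1586/√(1885 + 836) + 3088/1 = -1586*√2721/2721 + 3088*1 = -1586*√2721/2721 + 3088 = 3088 - 1586*√2721/2721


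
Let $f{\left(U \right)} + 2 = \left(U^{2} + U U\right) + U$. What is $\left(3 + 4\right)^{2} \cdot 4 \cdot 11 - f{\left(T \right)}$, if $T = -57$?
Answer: $-4283$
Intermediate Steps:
$f{\left(U \right)} = -2 + U + 2 U^{2}$ ($f{\left(U \right)} = -2 + \left(\left(U^{2} + U U\right) + U\right) = -2 + \left(\left(U^{2} + U^{2}\right) + U\right) = -2 + \left(2 U^{2} + U\right) = -2 + \left(U + 2 U^{2}\right) = -2 + U + 2 U^{2}$)
$\left(3 + 4\right)^{2} \cdot 4 \cdot 11 - f{\left(T \right)} = \left(3 + 4\right)^{2} \cdot 4 \cdot 11 - \left(-2 - 57 + 2 \left(-57\right)^{2}\right) = 7^{2} \cdot 4 \cdot 11 - \left(-2 - 57 + 2 \cdot 3249\right) = 49 \cdot 4 \cdot 11 - \left(-2 - 57 + 6498\right) = 196 \cdot 11 - 6439 = 2156 - 6439 = -4283$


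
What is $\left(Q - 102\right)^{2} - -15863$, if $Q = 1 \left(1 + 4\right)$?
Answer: $25272$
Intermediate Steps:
$Q = 5$ ($Q = 1 \cdot 5 = 5$)
$\left(Q - 102\right)^{2} - -15863 = \left(5 - 102\right)^{2} - -15863 = \left(-97\right)^{2} + 15863 = 9409 + 15863 = 25272$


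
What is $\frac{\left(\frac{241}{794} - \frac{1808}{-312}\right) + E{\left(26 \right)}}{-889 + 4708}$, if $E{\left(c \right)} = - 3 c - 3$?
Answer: $- \frac{2319403}{118259154} \approx -0.019613$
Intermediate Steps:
$E{\left(c \right)} = -3 - 3 c$
$\frac{\left(\frac{241}{794} - \frac{1808}{-312}\right) + E{\left(26 \right)}}{-889 + 4708} = \frac{\left(\frac{241}{794} - \frac{1808}{-312}\right) - 81}{-889 + 4708} = \frac{\left(241 \cdot \frac{1}{794} - - \frac{226}{39}\right) - 81}{3819} = \left(\left(\frac{241}{794} + \frac{226}{39}\right) - 81\right) \frac{1}{3819} = \left(\frac{188843}{30966} - 81\right) \frac{1}{3819} = \left(- \frac{2319403}{30966}\right) \frac{1}{3819} = - \frac{2319403}{118259154}$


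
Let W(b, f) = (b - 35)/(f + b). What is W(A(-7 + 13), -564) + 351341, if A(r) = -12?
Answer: 202372463/576 ≈ 3.5134e+5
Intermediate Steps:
W(b, f) = (-35 + b)/(b + f)
W(A(-7 + 13), -564) + 351341 = (-35 - 12)/(-12 - 564) + 351341 = -47/(-576) + 351341 = -1/576*(-47) + 351341 = 47/576 + 351341 = 202372463/576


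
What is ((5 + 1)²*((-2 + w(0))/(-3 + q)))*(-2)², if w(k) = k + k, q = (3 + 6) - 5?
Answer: -288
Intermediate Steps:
q = 4 (q = 9 - 5 = 4)
w(k) = 2*k
((5 + 1)²*((-2 + w(0))/(-3 + q)))*(-2)² = ((5 + 1)²*((-2 + 2*0)/(-3 + 4)))*(-2)² = (6²*((-2 + 0)/1))*4 = (36*(-2*1))*4 = (36*(-2))*4 = -72*4 = -288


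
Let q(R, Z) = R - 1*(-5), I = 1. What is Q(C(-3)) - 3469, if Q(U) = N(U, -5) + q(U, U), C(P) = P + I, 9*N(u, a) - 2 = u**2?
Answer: -10396/3 ≈ -3465.3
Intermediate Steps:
N(u, a) = 2/9 + u**2/9
q(R, Z) = 5 + R (q(R, Z) = R + 5 = 5 + R)
C(P) = 1 + P (C(P) = P + 1 = 1 + P)
Q(U) = 47/9 + U + U**2/9 (Q(U) = (2/9 + U**2/9) + (5 + U) = 47/9 + U + U**2/9)
Q(C(-3)) - 3469 = (47/9 + (1 - 3) + (1 - 3)**2/9) - 3469 = (47/9 - 2 + (1/9)*(-2)**2) - 3469 = (47/9 - 2 + (1/9)*4) - 3469 = (47/9 - 2 + 4/9) - 3469 = 11/3 - 3469 = -10396/3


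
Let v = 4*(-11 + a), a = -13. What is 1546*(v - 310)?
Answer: -627676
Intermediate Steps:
v = -96 (v = 4*(-11 - 13) = 4*(-24) = -96)
1546*(v - 310) = 1546*(-96 - 310) = 1546*(-406) = -627676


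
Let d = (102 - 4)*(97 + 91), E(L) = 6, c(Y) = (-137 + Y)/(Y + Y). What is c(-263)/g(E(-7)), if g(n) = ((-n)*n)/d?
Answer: -921200/2367 ≈ -389.18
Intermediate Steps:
c(Y) = (-137 + Y)/(2*Y) (c(Y) = (-137 + Y)/((2*Y)) = (-137 + Y)*(1/(2*Y)) = (-137 + Y)/(2*Y))
d = 18424 (d = 98*188 = 18424)
g(n) = -n²/18424 (g(n) = ((-n)*n)/18424 = -n²*(1/18424) = -n²/18424)
c(-263)/g(E(-7)) = ((½)*(-137 - 263)/(-263))/((-1/18424*6²)) = ((½)*(-1/263)*(-400))/((-1/18424*36)) = 200/(263*(-9/4606)) = (200/263)*(-4606/9) = -921200/2367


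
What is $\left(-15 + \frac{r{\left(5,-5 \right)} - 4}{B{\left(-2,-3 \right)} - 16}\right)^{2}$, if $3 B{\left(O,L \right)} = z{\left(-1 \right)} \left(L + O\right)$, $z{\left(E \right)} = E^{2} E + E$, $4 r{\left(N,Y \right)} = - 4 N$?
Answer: $\frac{294849}{1444} \approx 204.19$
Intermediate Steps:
$r{\left(N,Y \right)} = - N$ ($r{\left(N,Y \right)} = \frac{\left(-4\right) N}{4} = - N$)
$z{\left(E \right)} = E + E^{3}$ ($z{\left(E \right)} = E^{3} + E = E + E^{3}$)
$B{\left(O,L \right)} = - \frac{2 L}{3} - \frac{2 O}{3}$ ($B{\left(O,L \right)} = \frac{\left(-1 + \left(-1\right)^{3}\right) \left(L + O\right)}{3} = \frac{\left(-1 - 1\right) \left(L + O\right)}{3} = \frac{\left(-2\right) \left(L + O\right)}{3} = \frac{- 2 L - 2 O}{3} = - \frac{2 L}{3} - \frac{2 O}{3}$)
$\left(-15 + \frac{r{\left(5,-5 \right)} - 4}{B{\left(-2,-3 \right)} - 16}\right)^{2} = \left(-15 + \frac{\left(-1\right) 5 - 4}{\left(\left(- \frac{2}{3}\right) \left(-3\right) - - \frac{4}{3}\right) - 16}\right)^{2} = \left(-15 + \frac{-5 - 4}{\left(2 + \frac{4}{3}\right) - 16}\right)^{2} = \left(-15 - \frac{9}{\frac{10}{3} - 16}\right)^{2} = \left(-15 - \frac{9}{- \frac{38}{3}}\right)^{2} = \left(-15 - - \frac{27}{38}\right)^{2} = \left(-15 + \frac{27}{38}\right)^{2} = \left(- \frac{543}{38}\right)^{2} = \frac{294849}{1444}$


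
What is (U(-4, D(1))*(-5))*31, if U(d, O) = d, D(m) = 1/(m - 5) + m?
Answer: 620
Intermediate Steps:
D(m) = m + 1/(-5 + m) (D(m) = 1/(-5 + m) + m = m + 1/(-5 + m))
(U(-4, D(1))*(-5))*31 = -4*(-5)*31 = 20*31 = 620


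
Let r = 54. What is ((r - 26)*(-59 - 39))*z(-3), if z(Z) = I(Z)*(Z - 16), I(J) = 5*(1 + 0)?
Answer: 260680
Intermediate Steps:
I(J) = 5 (I(J) = 5*1 = 5)
z(Z) = -80 + 5*Z (z(Z) = 5*(Z - 16) = 5*(-16 + Z) = -80 + 5*Z)
((r - 26)*(-59 - 39))*z(-3) = ((54 - 26)*(-59 - 39))*(-80 + 5*(-3)) = (28*(-98))*(-80 - 15) = -2744*(-95) = 260680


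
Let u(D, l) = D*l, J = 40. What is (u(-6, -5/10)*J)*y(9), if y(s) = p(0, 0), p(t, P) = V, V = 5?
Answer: 600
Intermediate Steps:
p(t, P) = 5
y(s) = 5
(u(-6, -5/10)*J)*y(9) = (-(-30)/10*40)*5 = (-6*(-½)*40)*5 = (3*40)*5 = 120*5 = 600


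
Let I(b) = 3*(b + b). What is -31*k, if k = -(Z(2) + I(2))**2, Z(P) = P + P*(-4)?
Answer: 1116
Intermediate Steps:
Z(P) = -3*P (Z(P) = P - 4*P = -3*P)
I(b) = 6*b (I(b) = 3*(2*b) = 6*b)
k = -36 (k = -(-3*2 + 6*2)**2 = -(-6 + 12)**2 = -1*6**2 = -1*36 = -36)
-31*k = -31*(-36) = 1116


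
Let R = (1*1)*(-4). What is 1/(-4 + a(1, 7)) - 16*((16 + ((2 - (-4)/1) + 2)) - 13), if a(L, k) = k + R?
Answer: -177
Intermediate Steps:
R = -4 (R = 1*(-4) = -4)
a(L, k) = -4 + k (a(L, k) = k - 4 = -4 + k)
1/(-4 + a(1, 7)) - 16*((16 + ((2 - (-4)/1) + 2)) - 13) = 1/(-4 + (-4 + 7)) - 16*((16 + ((2 - (-4)/1) + 2)) - 13) = 1/(-4 + 3) - 16*((16 + ((2 - (-4)) + 2)) - 13) = 1/(-1) - 16*((16 + ((2 - 1*(-4)) + 2)) - 13) = -1 - 16*((16 + ((2 + 4) + 2)) - 13) = -1 - 16*((16 + (6 + 2)) - 13) = -1 - 16*((16 + 8) - 13) = -1 - 16*(24 - 13) = -1 - 16*11 = -1 - 176 = -177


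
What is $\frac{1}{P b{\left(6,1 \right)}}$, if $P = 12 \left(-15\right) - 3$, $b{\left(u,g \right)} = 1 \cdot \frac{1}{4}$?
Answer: $- \frac{4}{183} \approx -0.021858$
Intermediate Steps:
$b{\left(u,g \right)} = \frac{1}{4}$ ($b{\left(u,g \right)} = 1 \cdot \frac{1}{4} = \frac{1}{4}$)
$P = -183$ ($P = -180 - 3 = -183$)
$\frac{1}{P b{\left(6,1 \right)}} = \frac{1}{\left(-183\right) \frac{1}{4}} = \frac{1}{- \frac{183}{4}} = - \frac{4}{183}$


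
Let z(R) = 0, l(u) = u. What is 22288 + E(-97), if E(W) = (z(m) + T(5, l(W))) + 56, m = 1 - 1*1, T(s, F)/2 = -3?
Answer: 22338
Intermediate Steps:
T(s, F) = -6 (T(s, F) = 2*(-3) = -6)
m = 0 (m = 1 - 1 = 0)
E(W) = 50 (E(W) = (0 - 6) + 56 = -6 + 56 = 50)
22288 + E(-97) = 22288 + 50 = 22338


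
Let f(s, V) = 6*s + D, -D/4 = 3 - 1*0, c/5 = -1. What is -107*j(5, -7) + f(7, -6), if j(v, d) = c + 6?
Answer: -77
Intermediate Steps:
c = -5 (c = 5*(-1) = -5)
D = -12 (D = -4*(3 - 1*0) = -4*(3 + 0) = -4*3 = -12)
f(s, V) = -12 + 6*s (f(s, V) = 6*s - 12 = -12 + 6*s)
j(v, d) = 1 (j(v, d) = -5 + 6 = 1)
-107*j(5, -7) + f(7, -6) = -107*1 + (-12 + 6*7) = -107 + (-12 + 42) = -107 + 30 = -77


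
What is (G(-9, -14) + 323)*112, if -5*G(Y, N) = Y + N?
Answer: 183456/5 ≈ 36691.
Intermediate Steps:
G(Y, N) = -N/5 - Y/5 (G(Y, N) = -(Y + N)/5 = -(N + Y)/5 = -N/5 - Y/5)
(G(-9, -14) + 323)*112 = ((-1/5*(-14) - 1/5*(-9)) + 323)*112 = ((14/5 + 9/5) + 323)*112 = (23/5 + 323)*112 = (1638/5)*112 = 183456/5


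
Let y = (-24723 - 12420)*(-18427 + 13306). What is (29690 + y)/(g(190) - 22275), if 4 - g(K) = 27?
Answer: -190238993/22298 ≈ -8531.7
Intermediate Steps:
g(K) = -23 (g(K) = 4 - 1*27 = 4 - 27 = -23)
y = 190209303 (y = -37143*(-5121) = 190209303)
(29690 + y)/(g(190) - 22275) = (29690 + 190209303)/(-23 - 22275) = 190238993/(-22298) = 190238993*(-1/22298) = -190238993/22298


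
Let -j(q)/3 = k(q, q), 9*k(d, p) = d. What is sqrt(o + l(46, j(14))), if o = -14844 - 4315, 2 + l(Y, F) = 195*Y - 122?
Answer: I*sqrt(10313) ≈ 101.55*I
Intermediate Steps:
k(d, p) = d/9
j(q) = -q/3
l(Y, F) = -124 + 195*Y (l(Y, F) = -2 + (195*Y - 122) = -2 + (-122 + 195*Y) = -124 + 195*Y)
o = -19159
sqrt(o + l(46, j(14))) = sqrt(-19159 + (-124 + 195*46)) = sqrt(-19159 + (-124 + 8970)) = sqrt(-19159 + 8846) = sqrt(-10313) = I*sqrt(10313)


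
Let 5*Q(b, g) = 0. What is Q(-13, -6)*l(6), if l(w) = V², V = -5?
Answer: 0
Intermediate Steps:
Q(b, g) = 0 (Q(b, g) = (⅕)*0 = 0)
l(w) = 25 (l(w) = (-5)² = 25)
Q(-13, -6)*l(6) = 0*25 = 0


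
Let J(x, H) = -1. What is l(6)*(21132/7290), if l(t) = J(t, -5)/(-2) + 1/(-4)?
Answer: 587/810 ≈ 0.72469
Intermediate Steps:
l(t) = 1/4 (l(t) = -1/(-2) + 1/(-4) = -1*(-1/2) + 1*(-1/4) = 1/2 - 1/4 = 1/4)
l(6)*(21132/7290) = (21132/7290)/4 = (21132*(1/7290))/4 = (1/4)*(1174/405) = 587/810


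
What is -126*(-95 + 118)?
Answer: -2898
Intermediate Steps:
-126*(-95 + 118) = -126*23 = -2898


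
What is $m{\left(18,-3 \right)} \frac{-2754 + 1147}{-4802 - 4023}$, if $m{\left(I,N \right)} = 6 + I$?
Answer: $\frac{38568}{8825} \approx 4.3703$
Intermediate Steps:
$m{\left(18,-3 \right)} \frac{-2754 + 1147}{-4802 - 4023} = \left(6 + 18\right) \frac{-2754 + 1147}{-4802 - 4023} = 24 \left(- \frac{1607}{-8825}\right) = 24 \left(\left(-1607\right) \left(- \frac{1}{8825}\right)\right) = 24 \cdot \frac{1607}{8825} = \frac{38568}{8825}$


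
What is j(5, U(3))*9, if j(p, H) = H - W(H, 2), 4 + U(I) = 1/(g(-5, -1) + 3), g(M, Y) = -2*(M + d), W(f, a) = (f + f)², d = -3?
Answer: -215325/361 ≈ -596.47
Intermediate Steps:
W(f, a) = 4*f² (W(f, a) = (2*f)² = 4*f²)
g(M, Y) = 6 - 2*M (g(M, Y) = -2*(M - 3) = -2*(-3 + M) = 6 - 2*M)
U(I) = -75/19 (U(I) = -4 + 1/((6 - 2*(-5)) + 3) = -4 + 1/((6 + 10) + 3) = -4 + 1/(16 + 3) = -4 + 1/19 = -75/19)
j(p, H) = H - 4*H²
j(5, U(3))*9 = -75*(1 - 4*(-75/19))/19*9 = -75*(1 + 300/19)/19*9 = -75/19*319/19*9 = -23925/361*9 = -215325/361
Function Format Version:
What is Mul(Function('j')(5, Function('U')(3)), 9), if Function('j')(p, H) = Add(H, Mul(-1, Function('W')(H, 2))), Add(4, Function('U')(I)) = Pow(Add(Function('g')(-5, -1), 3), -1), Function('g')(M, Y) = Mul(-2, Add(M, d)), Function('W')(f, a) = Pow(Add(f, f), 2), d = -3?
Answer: Rational(-215325, 361) ≈ -596.47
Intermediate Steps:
Function('W')(f, a) = Mul(4, Pow(f, 2)) (Function('W')(f, a) = Pow(Mul(2, f), 2) = Mul(4, Pow(f, 2)))
Function('g')(M, Y) = Add(6, Mul(-2, M)) (Function('g')(M, Y) = Mul(-2, Add(M, -3)) = Mul(-2, Add(-3, M)) = Add(6, Mul(-2, M)))
Function('U')(I) = Rational(-75, 19) (Function('U')(I) = Add(-4, Pow(Add(Add(6, Mul(-2, -5)), 3), -1)) = Add(-4, Pow(Add(Add(6, 10), 3), -1)) = Add(-4, Pow(Add(16, 3), -1)) = Add(-4, Pow(19, -1)) = Add(-4, Rational(1, 19)) = Rational(-75, 19))
Function('j')(p, H) = Add(H, Mul(-4, Pow(H, 2))) (Function('j')(p, H) = Add(H, Mul(-1, Mul(4, Pow(H, 2)))) = Add(H, Mul(-4, Pow(H, 2))))
Mul(Function('j')(5, Function('U')(3)), 9) = Mul(Mul(Rational(-75, 19), Add(1, Mul(-4, Rational(-75, 19)))), 9) = Mul(Mul(Rational(-75, 19), Add(1, Rational(300, 19))), 9) = Mul(Mul(Rational(-75, 19), Rational(319, 19)), 9) = Mul(Rational(-23925, 361), 9) = Rational(-215325, 361)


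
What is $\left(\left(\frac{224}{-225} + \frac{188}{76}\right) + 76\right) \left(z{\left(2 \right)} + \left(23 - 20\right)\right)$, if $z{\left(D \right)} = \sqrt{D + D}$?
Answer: $\frac{331219}{855} \approx 387.39$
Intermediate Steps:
$z{\left(D \right)} = \sqrt{2} \sqrt{D}$ ($z{\left(D \right)} = \sqrt{2 D} = \sqrt{2} \sqrt{D}$)
$\left(\left(\frac{224}{-225} + \frac{188}{76}\right) + 76\right) \left(z{\left(2 \right)} + \left(23 - 20\right)\right) = \left(\left(\frac{224}{-225} + \frac{188}{76}\right) + 76\right) \left(\sqrt{2} \sqrt{2} + \left(23 - 20\right)\right) = \left(\left(224 \left(- \frac{1}{225}\right) + 188 \cdot \frac{1}{76}\right) + 76\right) \left(2 + 3\right) = \left(\left(- \frac{224}{225} + \frac{47}{19}\right) + 76\right) 5 = \left(\frac{6319}{4275} + 76\right) 5 = \frac{331219}{4275} \cdot 5 = \frac{331219}{855}$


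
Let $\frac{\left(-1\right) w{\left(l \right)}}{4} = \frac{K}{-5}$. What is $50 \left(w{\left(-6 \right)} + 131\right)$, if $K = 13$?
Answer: $7070$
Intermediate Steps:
$w{\left(l \right)} = \frac{52}{5}$ ($w{\left(l \right)} = - 4 \frac{13}{-5} = - 4 \cdot 13 \left(- \frac{1}{5}\right) = \left(-4\right) \left(- \frac{13}{5}\right) = \frac{52}{5}$)
$50 \left(w{\left(-6 \right)} + 131\right) = 50 \left(\frac{52}{5} + 131\right) = 50 \cdot \frac{707}{5} = 7070$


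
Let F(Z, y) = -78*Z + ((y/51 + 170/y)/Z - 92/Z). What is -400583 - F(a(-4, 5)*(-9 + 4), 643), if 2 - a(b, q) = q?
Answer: -196466662798/491895 ≈ -3.9941e+5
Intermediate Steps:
a(b, q) = 2 - q
F(Z, y) = -92/Z - 78*Z + (170/y + y/51)/Z (F(Z, y) = -78*Z + ((y*(1/51) + 170/y)/Z - 92/Z) = -78*Z + ((y/51 + 170/y)/Z - 92/Z) = -78*Z + ((170/y + y/51)/Z - 92/Z) = -78*Z + (-92/Z + (170/y + y/51)/Z) = -92/Z - 78*Z + (170/y + y/51)/Z)
-400583 - F(a(-4, 5)*(-9 + 4), 643) = -400583 - (-92*1/((-9 + 4)*(2 - 1*5)) - 78*(2 - 1*5)*(-9 + 4) + 170/(((2 - 1*5)*(-9 + 4))*643) + (1/51)*643/((2 - 1*5)*(-9 + 4))) = -400583 - (-92*(-1/(5*(2 - 5))) - 78*(2 - 5)*(-5) + 170*(1/643)/((2 - 5)*(-5)) + (1/51)*643/((2 - 5)*(-5))) = -400583 - (-92/((-3*(-5))) - (-234)*(-5) + 170*(1/643)/(-3*(-5)) + (1/51)*643/(-3*(-5))) = -400583 - (-92/15 - 78*15 + 170*(1/643)/15 + (1/51)*643/15) = -400583 - (-92*1/15 - 1170 + 170*(1/15)*(1/643) + (1/51)*643*(1/15)) = -400583 - (-92/15 - 1170 + 34/1929 + 643/765) = -400583 - 1*(-578111987/491895) = -400583 + 578111987/491895 = -196466662798/491895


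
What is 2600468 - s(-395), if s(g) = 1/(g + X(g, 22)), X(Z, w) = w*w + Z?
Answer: 795743209/306 ≈ 2.6005e+6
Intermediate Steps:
X(Z, w) = Z + w**2 (X(Z, w) = w**2 + Z = Z + w**2)
s(g) = 1/(484 + 2*g) (s(g) = 1/(g + (g + 22**2)) = 1/(g + (g + 484)) = 1/(g + (484 + g)) = 1/(484 + 2*g))
2600468 - s(-395) = 2600468 - 1/(2*(242 - 395)) = 2600468 - 1/(2*(-153)) = 2600468 - (-1)/(2*153) = 2600468 - 1*(-1/306) = 2600468 + 1/306 = 795743209/306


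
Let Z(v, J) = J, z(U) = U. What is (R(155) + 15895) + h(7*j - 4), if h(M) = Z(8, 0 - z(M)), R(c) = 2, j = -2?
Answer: 15915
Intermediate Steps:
h(M) = -M (h(M) = 0 - M = -M)
(R(155) + 15895) + h(7*j - 4) = (2 + 15895) - (7*(-2) - 4) = 15897 - (-14 - 4) = 15897 - 1*(-18) = 15897 + 18 = 15915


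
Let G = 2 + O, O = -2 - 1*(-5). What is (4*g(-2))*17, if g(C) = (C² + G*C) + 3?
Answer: -204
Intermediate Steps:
O = 3 (O = -2 + 5 = 3)
G = 5 (G = 2 + 3 = 5)
g(C) = 3 + C² + 5*C (g(C) = (C² + 5*C) + 3 = 3 + C² + 5*C)
(4*g(-2))*17 = (4*(3 + (-2)² + 5*(-2)))*17 = (4*(3 + 4 - 10))*17 = (4*(-3))*17 = -12*17 = -204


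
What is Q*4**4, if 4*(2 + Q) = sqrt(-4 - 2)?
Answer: -512 + 64*I*sqrt(6) ≈ -512.0 + 156.77*I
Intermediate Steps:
Q = -2 + I*sqrt(6)/4 (Q = -2 + sqrt(-4 - 2)/4 = -2 + sqrt(-6)/4 = -2 + (I*sqrt(6))/4 = -2 + I*sqrt(6)/4 ≈ -2.0 + 0.61237*I)
Q*4**4 = (-2 + I*sqrt(6)/4)*4**4 = (-2 + I*sqrt(6)/4)*256 = -512 + 64*I*sqrt(6)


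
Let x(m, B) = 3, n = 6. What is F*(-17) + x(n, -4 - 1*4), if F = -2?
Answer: 37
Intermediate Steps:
F*(-17) + x(n, -4 - 1*4) = -2*(-17) + 3 = 34 + 3 = 37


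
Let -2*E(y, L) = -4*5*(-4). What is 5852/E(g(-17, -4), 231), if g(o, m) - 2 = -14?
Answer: -1463/10 ≈ -146.30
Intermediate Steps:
g(o, m) = -12 (g(o, m) = 2 - 14 = -12)
E(y, L) = -40 (E(y, L) = -(-4*5)*(-4)/2 = -(-10)*(-4) = -½*80 = -40)
5852/E(g(-17, -4), 231) = 5852/(-40) = 5852*(-1/40) = -1463/10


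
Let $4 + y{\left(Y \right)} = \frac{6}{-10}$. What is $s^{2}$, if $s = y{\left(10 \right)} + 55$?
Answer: $\frac{63504}{25} \approx 2540.2$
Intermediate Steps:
$y{\left(Y \right)} = - \frac{23}{5}$ ($y{\left(Y \right)} = -4 + \frac{6}{-10} = -4 + 6 \left(- \frac{1}{10}\right) = -4 - \frac{3}{5} = - \frac{23}{5}$)
$s = \frac{252}{5}$ ($s = - \frac{23}{5} + 55 = \frac{252}{5} \approx 50.4$)
$s^{2} = \left(\frac{252}{5}\right)^{2} = \frac{63504}{25}$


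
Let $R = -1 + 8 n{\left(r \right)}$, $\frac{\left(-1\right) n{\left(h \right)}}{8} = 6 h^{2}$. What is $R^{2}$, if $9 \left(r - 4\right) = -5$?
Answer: $\frac{15137611225}{729} \approx 2.0765 \cdot 10^{7}$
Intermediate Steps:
$r = \frac{31}{9}$ ($r = 4 + \frac{1}{9} \left(-5\right) = 4 - \frac{5}{9} = \frac{31}{9} \approx 3.4444$)
$n{\left(h \right)} = - 48 h^{2}$ ($n{\left(h \right)} = - 8 \cdot 6 h^{2} = - 48 h^{2}$)
$R = - \frac{123035}{27}$ ($R = -1 + 8 \left(- 48 \left(\frac{31}{9}\right)^{2}\right) = -1 + 8 \left(\left(-48\right) \frac{961}{81}\right) = -1 + 8 \left(- \frac{15376}{27}\right) = -1 - \frac{123008}{27} = - \frac{123035}{27} \approx -4556.9$)
$R^{2} = \left(- \frac{123035}{27}\right)^{2} = \frac{15137611225}{729}$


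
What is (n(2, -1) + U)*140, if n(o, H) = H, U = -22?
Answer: -3220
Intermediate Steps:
(n(2, -1) + U)*140 = (-1 - 22)*140 = -23*140 = -3220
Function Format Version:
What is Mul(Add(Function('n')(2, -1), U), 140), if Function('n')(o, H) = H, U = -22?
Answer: -3220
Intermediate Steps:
Mul(Add(Function('n')(2, -1), U), 140) = Mul(Add(-1, -22), 140) = Mul(-23, 140) = -3220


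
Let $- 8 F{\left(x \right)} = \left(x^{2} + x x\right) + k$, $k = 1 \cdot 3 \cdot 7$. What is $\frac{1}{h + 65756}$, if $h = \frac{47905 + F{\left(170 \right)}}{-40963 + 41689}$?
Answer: $\frac{1936}{127412089} \approx 1.5195 \cdot 10^{-5}$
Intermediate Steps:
$k = 21$ ($k = 3 \cdot 7 = 21$)
$F{\left(x \right)} = - \frac{21}{8} - \frac{x^{2}}{4}$ ($F{\left(x \right)} = - \frac{\left(x^{2} + x x\right) + 21}{8} = - \frac{\left(x^{2} + x^{2}\right) + 21}{8} = - \frac{2 x^{2} + 21}{8} = - \frac{21 + 2 x^{2}}{8} = - \frac{21}{8} - \frac{x^{2}}{4}$)
$h = \frac{108473}{1936}$ ($h = \frac{47905 - \left(\frac{21}{8} + \frac{170^{2}}{4}\right)}{-40963 + 41689} = \frac{47905 - \frac{57821}{8}}{726} = \left(47905 - \frac{57821}{8}\right) \frac{1}{726} = \frac{325419}{8} \cdot \frac{1}{726} = \frac{108473}{1936} \approx 56.029$)
$\frac{1}{h + 65756} = \frac{1}{\frac{108473}{1936} + 65756} = \frac{1}{\frac{127412089}{1936}} = \frac{1936}{127412089}$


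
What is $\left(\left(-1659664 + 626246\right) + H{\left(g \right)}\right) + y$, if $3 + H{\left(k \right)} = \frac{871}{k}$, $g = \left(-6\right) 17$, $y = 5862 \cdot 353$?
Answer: $\frac{105657359}{102} \approx 1.0359 \cdot 10^{6}$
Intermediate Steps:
$y = 2069286$
$g = -102$
$H{\left(k \right)} = -3 + \frac{871}{k}$
$\left(\left(-1659664 + 626246\right) + H{\left(g \right)}\right) + y = \left(\left(-1659664 + 626246\right) + \left(-3 + \frac{871}{-102}\right)\right) + 2069286 = \left(-1033418 + \left(-3 + 871 \left(- \frac{1}{102}\right)\right)\right) + 2069286 = \left(-1033418 - \frac{1177}{102}\right) + 2069286 = - \frac{105409813}{102} + 2069286 = \frac{105657359}{102}$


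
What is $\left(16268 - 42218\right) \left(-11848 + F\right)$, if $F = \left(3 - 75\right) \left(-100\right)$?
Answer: $120615600$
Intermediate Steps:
$F = 7200$ ($F = \left(-72\right) \left(-100\right) = 7200$)
$\left(16268 - 42218\right) \left(-11848 + F\right) = \left(16268 - 42218\right) \left(-11848 + 7200\right) = \left(-25950\right) \left(-4648\right) = 120615600$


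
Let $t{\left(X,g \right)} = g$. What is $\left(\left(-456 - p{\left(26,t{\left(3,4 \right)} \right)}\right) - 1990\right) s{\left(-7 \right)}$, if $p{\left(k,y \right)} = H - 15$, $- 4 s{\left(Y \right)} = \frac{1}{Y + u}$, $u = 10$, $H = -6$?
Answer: $\frac{2425}{12} \approx 202.08$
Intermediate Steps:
$s{\left(Y \right)} = - \frac{1}{4 \left(10 + Y\right)}$ ($s{\left(Y \right)} = - \frac{1}{4 \left(Y + 10\right)} = - \frac{1}{4 \left(10 + Y\right)}$)
$p{\left(k,y \right)} = -21$ ($p{\left(k,y \right)} = -6 - 15 = -21$)
$\left(\left(-456 - p{\left(26,t{\left(3,4 \right)} \right)}\right) - 1990\right) s{\left(-7 \right)} = \left(\left(-456 - -21\right) - 1990\right) \left(- \frac{1}{40 + 4 \left(-7\right)}\right) = \left(\left(-456 + 21\right) - 1990\right) \left(- \frac{1}{40 - 28}\right) = \left(-435 - 1990\right) \left(- \frac{1}{12}\right) = - 2425 \left(\left(-1\right) \frac{1}{12}\right) = \left(-2425\right) \left(- \frac{1}{12}\right) = \frac{2425}{12}$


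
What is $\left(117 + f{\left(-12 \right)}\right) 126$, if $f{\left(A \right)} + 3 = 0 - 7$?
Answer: $13482$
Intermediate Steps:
$f{\left(A \right)} = -10$ ($f{\left(A \right)} = -3 + \left(0 - 7\right) = -3 - 7 = -10$)
$\left(117 + f{\left(-12 \right)}\right) 126 = \left(117 - 10\right) 126 = 107 \cdot 126 = 13482$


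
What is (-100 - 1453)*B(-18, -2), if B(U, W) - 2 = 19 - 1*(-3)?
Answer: -37272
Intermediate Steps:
B(U, W) = 24 (B(U, W) = 2 + (19 - 1*(-3)) = 2 + (19 + 3) = 2 + 22 = 24)
(-100 - 1453)*B(-18, -2) = (-100 - 1453)*24 = -1553*24 = -37272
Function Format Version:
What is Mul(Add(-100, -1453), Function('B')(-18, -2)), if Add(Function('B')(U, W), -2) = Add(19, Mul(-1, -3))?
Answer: -37272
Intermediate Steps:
Function('B')(U, W) = 24 (Function('B')(U, W) = Add(2, Add(19, Mul(-1, -3))) = Add(2, Add(19, 3)) = Add(2, 22) = 24)
Mul(Add(-100, -1453), Function('B')(-18, -2)) = Mul(Add(-100, -1453), 24) = Mul(-1553, 24) = -37272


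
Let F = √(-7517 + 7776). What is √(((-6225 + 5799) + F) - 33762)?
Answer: √(-34188 + √259) ≈ 184.86*I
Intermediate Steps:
F = √259 ≈ 16.093
√(((-6225 + 5799) + F) - 33762) = √(((-6225 + 5799) + √259) - 33762) = √((-426 + √259) - 33762) = √(-34188 + √259)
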